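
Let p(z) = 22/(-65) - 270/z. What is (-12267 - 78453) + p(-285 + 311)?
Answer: -5897497/65 ≈ -90731.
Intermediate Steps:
p(z) = -22/65 - 270/z (p(z) = 22*(-1/65) - 270/z = -22/65 - 270/z)
(-12267 - 78453) + p(-285 + 311) = (-12267 - 78453) + (-22/65 - 270/(-285 + 311)) = -90720 + (-22/65 - 270/26) = -90720 + (-22/65 - 270*1/26) = -90720 + (-22/65 - 135/13) = -90720 - 697/65 = -5897497/65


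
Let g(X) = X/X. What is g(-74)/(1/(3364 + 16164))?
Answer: 19528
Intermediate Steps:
g(X) = 1
g(-74)/(1/(3364 + 16164)) = 1/1/(3364 + 16164) = 1/1/19528 = 1/(1/19528) = 1*19528 = 19528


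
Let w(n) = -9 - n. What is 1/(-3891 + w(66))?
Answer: -1/3966 ≈ -0.00025214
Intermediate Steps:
1/(-3891 + w(66)) = 1/(-3891 + (-9 - 1*66)) = 1/(-3891 + (-9 - 66)) = 1/(-3891 - 75) = 1/(-3966) = -1/3966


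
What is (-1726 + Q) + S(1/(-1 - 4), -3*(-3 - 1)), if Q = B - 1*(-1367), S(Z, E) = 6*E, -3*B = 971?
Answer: -1832/3 ≈ -610.67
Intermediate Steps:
B = -971/3 (B = -1/3*971 = -971/3 ≈ -323.67)
Q = 3130/3 (Q = -971/3 - 1*(-1367) = -971/3 + 1367 = 3130/3 ≈ 1043.3)
(-1726 + Q) + S(1/(-1 - 4), -3*(-3 - 1)) = (-1726 + 3130/3) + 6*(-3*(-3 - 1)) = -2048/3 + 6*(-3*(-4)) = -2048/3 + 6*12 = -2048/3 + 72 = -1832/3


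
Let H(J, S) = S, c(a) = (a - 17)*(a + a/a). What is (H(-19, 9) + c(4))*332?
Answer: -18592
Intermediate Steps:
c(a) = (1 + a)*(-17 + a) (c(a) = (-17 + a)*(a + 1) = (-17 + a)*(1 + a) = (1 + a)*(-17 + a))
(H(-19, 9) + c(4))*332 = (9 + (-17 + 4² - 16*4))*332 = (9 + (-17 + 16 - 64))*332 = (9 - 65)*332 = -56*332 = -18592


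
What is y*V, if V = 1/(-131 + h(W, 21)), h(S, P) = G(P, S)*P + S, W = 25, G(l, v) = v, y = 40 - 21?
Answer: 19/419 ≈ 0.045346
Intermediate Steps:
y = 19
h(S, P) = S + P*S (h(S, P) = S*P + S = P*S + S = S + P*S)
V = 1/419 (V = 1/(-131 + 25*(1 + 21)) = 1/(-131 + 25*22) = 1/(-131 + 550) = 1/419 ≈ 0.0023866)
y*V = 19*(1/419) = 19/419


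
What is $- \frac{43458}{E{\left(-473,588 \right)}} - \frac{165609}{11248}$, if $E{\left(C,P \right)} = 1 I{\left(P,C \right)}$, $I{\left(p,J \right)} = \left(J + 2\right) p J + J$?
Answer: $- \frac{21694593952563}{1473442231888} \approx -14.724$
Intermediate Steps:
$I{\left(p,J \right)} = J + J p \left(2 + J\right)$ ($I{\left(p,J \right)} = \left(2 + J\right) p J + J = p \left(2 + J\right) J + J = J p \left(2 + J\right) + J = J + J p \left(2 + J\right)$)
$E{\left(C,P \right)} = C \left(1 + 2 P + C P\right)$ ($E{\left(C,P \right)} = 1 C \left(1 + 2 P + C P\right) = C \left(1 + 2 P + C P\right)$)
$- \frac{43458}{E{\left(-473,588 \right)}} - \frac{165609}{11248} = - \frac{43458}{\left(-473\right) \left(1 + 2 \cdot 588 - 278124\right)} - \frac{165609}{11248} = - \frac{43458}{\left(-473\right) \left(1 + 1176 - 278124\right)} - \frac{165609}{11248} = - \frac{43458}{\left(-473\right) \left(-276947\right)} - \frac{165609}{11248} = - \frac{43458}{130995931} - \frac{165609}{11248} = - \frac{21694593952563}{1473442231888}$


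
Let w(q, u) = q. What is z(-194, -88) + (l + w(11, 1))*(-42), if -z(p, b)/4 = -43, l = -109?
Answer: 4288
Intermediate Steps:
z(p, b) = 172 (z(p, b) = -4*(-43) = 172)
z(-194, -88) + (l + w(11, 1))*(-42) = 172 + (-109 + 11)*(-42) = 172 - 98*(-42) = 172 + 4116 = 4288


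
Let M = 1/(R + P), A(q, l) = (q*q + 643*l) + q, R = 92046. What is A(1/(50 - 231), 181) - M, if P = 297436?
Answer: 1485026037876645/12759819802 ≈ 1.1638e+5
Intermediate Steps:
A(q, l) = q + q² + 643*l (A(q, l) = (q² + 643*l) + q = q + q² + 643*l)
M = 1/389482 (M = 1/(92046 + 297436) = 1/389482 ≈ 2.5675e-6)
A(1/(50 - 231), 181) - M = (1/(50 - 231) + (1/(50 - 231))² + 643*181) - 1*1/389482 = (1/(-181) + (1/(-181))² + 116383) - 1/389482 = (-1/181 + (-1/181)² + 116383) - 1/389482 = (-1/181 + 1/32761 + 116383) - 1/389482 = 3812823283/32761 - 1/389482 = 1485026037876645/12759819802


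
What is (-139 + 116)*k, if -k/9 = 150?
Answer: 31050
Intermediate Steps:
k = -1350 (k = -9*150 = -1350)
(-139 + 116)*k = (-139 + 116)*(-1350) = -23*(-1350) = 31050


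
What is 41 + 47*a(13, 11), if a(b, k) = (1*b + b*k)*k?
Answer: 80693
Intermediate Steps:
a(b, k) = k*(b + b*k) (a(b, k) = (b + b*k)*k = k*(b + b*k))
41 + 47*a(13, 11) = 41 + 47*(13*11*(1 + 11)) = 41 + 47*(13*11*12) = 41 + 47*1716 = 41 + 80652 = 80693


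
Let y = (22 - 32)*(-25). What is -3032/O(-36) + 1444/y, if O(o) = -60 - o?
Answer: 49541/375 ≈ 132.11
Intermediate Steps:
y = 250 (y = -10*(-25) = 250)
-3032/O(-36) + 1444/y = -3032/(-60 - 1*(-36)) + 1444/250 = -3032/(-60 + 36) + 1444*(1/250) = -3032/(-24) + 722/125 = -3032*(-1/24) + 722/125 = 379/3 + 722/125 = 49541/375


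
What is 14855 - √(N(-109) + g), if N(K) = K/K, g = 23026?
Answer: 14855 - √23027 ≈ 14703.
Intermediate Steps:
N(K) = 1
14855 - √(N(-109) + g) = 14855 - √(1 + 23026) = 14855 - √23027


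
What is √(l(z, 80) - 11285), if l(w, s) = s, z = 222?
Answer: 3*I*√1245 ≈ 105.85*I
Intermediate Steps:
√(l(z, 80) - 11285) = √(80 - 11285) = √(-11205) = 3*I*√1245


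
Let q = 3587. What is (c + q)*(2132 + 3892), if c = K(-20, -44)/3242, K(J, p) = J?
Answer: 35026650408/1621 ≈ 2.1608e+7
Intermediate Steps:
c = -10/1621 (c = -20/3242 = -20*1/3242 = -10/1621 ≈ -0.0061690)
(c + q)*(2132 + 3892) = (-10/1621 + 3587)*(2132 + 3892) = (5814517/1621)*6024 = 35026650408/1621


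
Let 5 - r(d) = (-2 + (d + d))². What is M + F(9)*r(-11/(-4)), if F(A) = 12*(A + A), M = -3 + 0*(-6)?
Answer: -1569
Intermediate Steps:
M = -3 (M = -3 + 0 = -3)
F(A) = 24*A (F(A) = 12*(2*A) = 24*A)
r(d) = 5 - (-2 + 2*d)² (r(d) = 5 - (-2 + (d + d))² = 5 - (-2 + 2*d)²)
M + F(9)*r(-11/(-4)) = -3 + (24*9)*(5 - 4*(-1 - 11/(-4))²) = -3 + 216*(5 - 4*(-1 - 11*(-¼))²) = -3 + 216*(5 - 4*(-1 + 11/4)²) = -3 + 216*(5 - 4*(7/4)²) = -3 + 216*(5 - 4*49/16) = -3 + 216*(5 - 49/4) = -3 + 216*(-29/4) = -3 - 1566 = -1569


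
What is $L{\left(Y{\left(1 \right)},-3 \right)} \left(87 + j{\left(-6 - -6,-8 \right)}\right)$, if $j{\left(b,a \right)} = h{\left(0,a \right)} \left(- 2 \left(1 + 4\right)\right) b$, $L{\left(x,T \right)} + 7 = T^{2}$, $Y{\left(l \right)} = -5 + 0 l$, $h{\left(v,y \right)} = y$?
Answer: $174$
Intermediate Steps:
$Y{\left(l \right)} = -5$ ($Y{\left(l \right)} = -5 + 0 = -5$)
$L{\left(x,T \right)} = -7 + T^{2}$
$j{\left(b,a \right)} = - 10 a b$ ($j{\left(b,a \right)} = a \left(- 2 \left(1 + 4\right)\right) b = a \left(\left(-2\right) 5\right) b = a \left(-10\right) b = - 10 a b$)
$L{\left(Y{\left(1 \right)},-3 \right)} \left(87 + j{\left(-6 - -6,-8 \right)}\right) = \left(-7 + \left(-3\right)^{2}\right) \left(87 - - 80 \left(-6 - -6\right)\right) = \left(-7 + 9\right) \left(87 - - 80 \left(-6 + 6\right)\right) = 2 \left(87 - \left(-80\right) 0\right) = 2 \left(87 + 0\right) = 2 \cdot 87 = 174$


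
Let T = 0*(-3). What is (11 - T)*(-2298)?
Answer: -25278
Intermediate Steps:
T = 0
(11 - T)*(-2298) = (11 - 1*0)*(-2298) = (11 + 0)*(-2298) = 11*(-2298) = -25278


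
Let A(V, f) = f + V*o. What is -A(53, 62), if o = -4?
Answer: 150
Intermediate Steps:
A(V, f) = f - 4*V (A(V, f) = f + V*(-4) = f - 4*V)
-A(53, 62) = -(62 - 4*53) = -(62 - 212) = -1*(-150) = 150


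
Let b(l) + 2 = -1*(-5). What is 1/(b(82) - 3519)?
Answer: -1/3516 ≈ -0.00028441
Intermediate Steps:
b(l) = 3 (b(l) = -2 - 1*(-5) = -2 + 5 = 3)
1/(b(82) - 3519) = 1/(3 - 3519) = 1/(-3516) = -1/3516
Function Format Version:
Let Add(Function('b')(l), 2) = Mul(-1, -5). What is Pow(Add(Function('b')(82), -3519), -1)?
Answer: Rational(-1, 3516) ≈ -0.00028441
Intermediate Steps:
Function('b')(l) = 3 (Function('b')(l) = Add(-2, Mul(-1, -5)) = Add(-2, 5) = 3)
Pow(Add(Function('b')(82), -3519), -1) = Pow(Add(3, -3519), -1) = Pow(-3516, -1) = Rational(-1, 3516)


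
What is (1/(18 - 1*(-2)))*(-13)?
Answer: -13/20 ≈ -0.65000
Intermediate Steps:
(1/(18 - 1*(-2)))*(-13) = (1/(18 + 2))*(-13) = (1/20)*(-13) = -13/20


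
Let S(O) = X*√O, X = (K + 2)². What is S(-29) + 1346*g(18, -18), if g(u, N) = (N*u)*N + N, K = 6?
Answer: 7825644 + 64*I*√29 ≈ 7.8256e+6 + 344.65*I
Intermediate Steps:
g(u, N) = N + u*N² (g(u, N) = u*N² + N = N + u*N²)
X = 64 (X = (6 + 2)² = 8² = 64)
S(O) = 64*√O
S(-29) + 1346*g(18, -18) = 64*√(-29) + 1346*(-18*(1 - 18*18)) = 64*(I*√29) + 1346*(-18*(1 - 324)) = 64*I*√29 + 1346*(-18*(-323)) = 64*I*√29 + 1346*5814 = 64*I*√29 + 7825644 = 7825644 + 64*I*√29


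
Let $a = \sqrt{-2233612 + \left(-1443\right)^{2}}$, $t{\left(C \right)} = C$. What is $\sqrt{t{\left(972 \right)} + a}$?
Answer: $\sqrt{972 + i \sqrt{151363}} \approx 31.772 + 6.1225 i$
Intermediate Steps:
$a = i \sqrt{151363}$ ($a = \sqrt{-2233612 + 2082249} = \sqrt{-151363} = i \sqrt{151363} \approx 389.05 i$)
$\sqrt{t{\left(972 \right)} + a} = \sqrt{972 + i \sqrt{151363}}$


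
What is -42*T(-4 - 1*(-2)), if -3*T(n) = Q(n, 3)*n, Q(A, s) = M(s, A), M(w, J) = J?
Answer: 56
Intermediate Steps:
Q(A, s) = A
T(n) = -n²/3 (T(n) = -n*n/3 = -n²/3)
-42*T(-4 - 1*(-2)) = -(-14)*(-4 - 1*(-2))² = -(-14)*(-4 + 2)² = -(-14)*(-2)² = -(-14)*4 = -42*(-4/3) = 56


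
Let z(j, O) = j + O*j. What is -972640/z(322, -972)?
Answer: 486320/156331 ≈ 3.1108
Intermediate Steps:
-972640/z(322, -972) = -972640*1/(322*(1 - 972)) = -972640/(322*(-971)) = -972640/(-312662) = -972640*(-1/312662) = 486320/156331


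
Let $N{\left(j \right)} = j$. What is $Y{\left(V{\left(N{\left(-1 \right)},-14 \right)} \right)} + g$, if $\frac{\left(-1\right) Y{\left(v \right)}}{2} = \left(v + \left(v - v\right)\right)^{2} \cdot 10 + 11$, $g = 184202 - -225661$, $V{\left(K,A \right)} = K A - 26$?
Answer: $406961$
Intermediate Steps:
$V{\left(K,A \right)} = -26 + A K$ ($V{\left(K,A \right)} = A K - 26 = -26 + A K$)
$g = 409863$ ($g = 184202 + 225661 = 409863$)
$Y{\left(v \right)} = -22 - 20 v^{2}$ ($Y{\left(v \right)} = - 2 \left(\left(v + \left(v - v\right)\right)^{2} \cdot 10 + 11\right) = - 2 \left(\left(v + 0\right)^{2} \cdot 10 + 11\right) = - 2 \left(v^{2} \cdot 10 + 11\right) = - 2 \left(10 v^{2} + 11\right) = - 2 \left(11 + 10 v^{2}\right) = -22 - 20 v^{2}$)
$Y{\left(V{\left(N{\left(-1 \right)},-14 \right)} \right)} + g = \left(-22 - 20 \left(-26 - -14\right)^{2}\right) + 409863 = \left(-22 - 20 \left(-26 + 14\right)^{2}\right) + 409863 = \left(-22 - 20 \left(-12\right)^{2}\right) + 409863 = \left(-22 - 2880\right) + 409863 = -2902 + 409863 = 406961$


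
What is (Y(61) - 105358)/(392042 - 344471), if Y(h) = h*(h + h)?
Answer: -97916/47571 ≈ -2.0583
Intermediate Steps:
Y(h) = 2*h² (Y(h) = h*(2*h) = 2*h²)
(Y(61) - 105358)/(392042 - 344471) = (2*61² - 105358)/(392042 - 344471) = (2*3721 - 105358)/47571 = (7442 - 105358)*(1/47571) = -97916*1/47571 = -97916/47571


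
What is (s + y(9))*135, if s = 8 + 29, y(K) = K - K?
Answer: 4995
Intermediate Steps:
y(K) = 0
s = 37
(s + y(9))*135 = (37 + 0)*135 = 37*135 = 4995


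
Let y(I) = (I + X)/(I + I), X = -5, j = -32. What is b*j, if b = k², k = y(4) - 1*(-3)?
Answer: -529/2 ≈ -264.50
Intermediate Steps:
y(I) = (-5 + I)/(2*I) (y(I) = (I - 5)/(I + I) = (-5 + I)/((2*I)) = (-5 + I)*(1/(2*I)) = (-5 + I)/(2*I))
k = 23/8 (k = (½)*(-5 + 4)/4 - 1*(-3) = (½)*(¼)*(-1) + 3 = -⅛ + 3 = 23/8 ≈ 2.8750)
b = 529/64 (b = (23/8)² = 529/64 ≈ 8.2656)
b*j = (529/64)*(-32) = -529/2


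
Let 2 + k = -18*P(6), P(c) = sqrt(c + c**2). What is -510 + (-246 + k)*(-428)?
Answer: 105634 + 7704*sqrt(42) ≈ 1.5556e+5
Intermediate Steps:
k = -2 - 18*sqrt(42) (k = -2 - 18*sqrt(6)*sqrt(1 + 6) = -2 - 18*sqrt(42) ≈ -118.65)
-510 + (-246 + k)*(-428) = -510 + (-246 + (-2 - 18*sqrt(42)))*(-428) = -510 + (-248 - 18*sqrt(42))*(-428) = -510 + (106144 + 7704*sqrt(42)) = 105634 + 7704*sqrt(42)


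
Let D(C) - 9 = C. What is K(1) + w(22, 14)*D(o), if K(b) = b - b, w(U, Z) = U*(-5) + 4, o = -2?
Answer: -742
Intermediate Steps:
w(U, Z) = 4 - 5*U (w(U, Z) = -5*U + 4 = 4 - 5*U)
D(C) = 9 + C
K(b) = 0
K(1) + w(22, 14)*D(o) = 0 + (4 - 5*22)*(9 - 2) = 0 + (4 - 110)*7 = 0 - 106*7 = 0 - 742 = -742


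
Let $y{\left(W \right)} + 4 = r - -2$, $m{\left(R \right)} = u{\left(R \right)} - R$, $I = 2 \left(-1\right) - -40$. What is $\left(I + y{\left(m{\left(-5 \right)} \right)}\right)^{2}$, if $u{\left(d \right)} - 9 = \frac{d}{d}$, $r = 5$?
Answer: $1681$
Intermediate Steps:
$I = 38$ ($I = -2 + 40 = 38$)
$u{\left(d \right)} = 10$ ($u{\left(d \right)} = 9 + \frac{d}{d} = 9 + 1 = 10$)
$m{\left(R \right)} = 10 - R$
$y{\left(W \right)} = 3$ ($y{\left(W \right)} = -4 + \left(5 - -2\right) = -4 + \left(5 + 2\right) = -4 + 7 = 3$)
$\left(I + y{\left(m{\left(-5 \right)} \right)}\right)^{2} = \left(38 + 3\right)^{2} = 41^{2} = 1681$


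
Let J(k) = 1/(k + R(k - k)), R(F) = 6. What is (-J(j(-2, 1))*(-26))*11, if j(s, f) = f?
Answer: 286/7 ≈ 40.857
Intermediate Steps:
J(k) = 1/(6 + k) (J(k) = 1/(k + 6) = 1/(6 + k))
(-J(j(-2, 1))*(-26))*11 = (-1/(6 + 1)*(-26))*11 = (-1/7*(-26))*11 = (-1*⅐*(-26))*11 = -⅐*(-26)*11 = (26/7)*11 = 286/7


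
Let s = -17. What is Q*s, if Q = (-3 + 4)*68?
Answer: -1156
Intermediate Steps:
Q = 68 (Q = 1*68 = 68)
Q*s = 68*(-17) = -1156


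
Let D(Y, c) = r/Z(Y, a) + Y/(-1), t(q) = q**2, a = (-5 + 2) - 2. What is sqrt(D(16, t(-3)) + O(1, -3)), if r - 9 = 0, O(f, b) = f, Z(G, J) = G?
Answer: I*sqrt(231)/4 ≈ 3.7997*I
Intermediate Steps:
a = -5 (a = -3 - 2 = -5)
r = 9 (r = 9 + 0 = 9)
D(Y, c) = -Y + 9/Y (D(Y, c) = 9/Y + Y/(-1) = 9/Y + Y*(-1) = 9/Y - Y = -Y + 9/Y)
sqrt(D(16, t(-3)) + O(1, -3)) = sqrt((-1*16 + 9/16) + 1) = sqrt((-16 + 9*(1/16)) + 1) = sqrt((-16 + 9/16) + 1) = sqrt(-247/16 + 1) = sqrt(-231/16) = I*sqrt(231)/4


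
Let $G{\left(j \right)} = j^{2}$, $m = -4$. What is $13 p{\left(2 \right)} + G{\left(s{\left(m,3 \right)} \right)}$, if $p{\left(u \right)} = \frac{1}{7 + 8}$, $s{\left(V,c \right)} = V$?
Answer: $\frac{253}{15} \approx 16.867$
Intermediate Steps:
$p{\left(u \right)} = \frac{1}{15}$
$13 p{\left(2 \right)} + G{\left(s{\left(m,3 \right)} \right)} = 13 \cdot \frac{1}{15} + \left(-4\right)^{2} = \frac{13}{15} + 16 = \frac{253}{15}$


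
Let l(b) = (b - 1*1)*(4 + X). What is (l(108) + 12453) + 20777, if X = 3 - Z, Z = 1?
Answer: 33872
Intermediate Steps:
X = 2 (X = 3 - 1*1 = 3 - 1 = 2)
l(b) = -6 + 6*b (l(b) = (b - 1*1)*(4 + 2) = (b - 1)*6 = (-1 + b)*6 = -6 + 6*b)
(l(108) + 12453) + 20777 = ((-6 + 6*108) + 12453) + 20777 = ((-6 + 648) + 12453) + 20777 = (642 + 12453) + 20777 = 13095 + 20777 = 33872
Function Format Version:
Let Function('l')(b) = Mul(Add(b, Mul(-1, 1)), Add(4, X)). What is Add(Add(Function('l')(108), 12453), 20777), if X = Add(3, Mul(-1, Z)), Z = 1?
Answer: 33872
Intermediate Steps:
X = 2 (X = Add(3, Mul(-1, 1)) = Add(3, -1) = 2)
Function('l')(b) = Add(-6, Mul(6, b)) (Function('l')(b) = Mul(Add(b, Mul(-1, 1)), Add(4, 2)) = Mul(Add(b, -1), 6) = Mul(Add(-1, b), 6) = Add(-6, Mul(6, b)))
Add(Add(Function('l')(108), 12453), 20777) = Add(Add(Add(-6, Mul(6, 108)), 12453), 20777) = Add(Add(Add(-6, 648), 12453), 20777) = Add(Add(642, 12453), 20777) = Add(13095, 20777) = 33872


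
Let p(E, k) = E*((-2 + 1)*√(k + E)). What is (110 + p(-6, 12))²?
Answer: 12316 + 1320*√6 ≈ 15549.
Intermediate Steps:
p(E, k) = -E*√(E + k) (p(E, k) = E*(-√(E + k)) = -E*√(E + k))
(110 + p(-6, 12))² = (110 - 1*(-6)*√(-6 + 12))² = (110 - 1*(-6)*√6)² = (110 + 6*√6)²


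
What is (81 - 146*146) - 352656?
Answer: -373891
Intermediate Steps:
(81 - 146*146) - 352656 = (81 - 21316) - 352656 = -21235 - 352656 = -373891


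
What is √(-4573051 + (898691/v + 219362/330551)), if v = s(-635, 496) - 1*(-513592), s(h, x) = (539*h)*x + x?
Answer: I*√21173383622748354412565149211638/2151751636652 ≈ 2138.5*I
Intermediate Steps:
s(h, x) = x + 539*h*x (s(h, x) = 539*h*x + x = x + 539*h*x)
v = -169249352 (v = 496*(1 + 539*(-635)) - 1*(-513592) = 496*(1 - 342265) + 513592 = 496*(-342264) + 513592 = -169762944 + 513592 = -169249352)
√(-4573051 + (898691/v + 219362/330551)) = √(-4573051 + (898691/(-169249352) + 219362/330551)) = √(-4573051 + (898691*(-1/169249352) + 219362*(1/330551))) = √(-4573051 + (-898691/169249352 + 16874/25427)) = √(-4573051 + 2833062549591/4303503273304) = √(-19680137114423580913/4303503273304) = I*√21173383622748354412565149211638/2151751636652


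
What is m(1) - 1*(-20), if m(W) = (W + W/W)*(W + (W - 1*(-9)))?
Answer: 42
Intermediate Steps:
m(W) = (1 + W)*(9 + 2*W) (m(W) = (W + 1)*(W + (W + 9)) = (1 + W)*(W + (9 + W)) = (1 + W)*(9 + 2*W))
m(1) - 1*(-20) = (9 + 2*1² + 11*1) - 1*(-20) = (9 + 2*1 + 11) + 20 = (9 + 2 + 11) + 20 = 22 + 20 = 42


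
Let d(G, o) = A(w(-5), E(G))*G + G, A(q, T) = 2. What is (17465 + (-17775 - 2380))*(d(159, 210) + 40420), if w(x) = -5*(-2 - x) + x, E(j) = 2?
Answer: -110012930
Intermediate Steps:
w(x) = 10 + 6*x (w(x) = (10 + 5*x) + x = 10 + 6*x)
d(G, o) = 3*G (d(G, o) = 2*G + G = 3*G)
(17465 + (-17775 - 2380))*(d(159, 210) + 40420) = (17465 + (-17775 - 2380))*(3*159 + 40420) = (17465 - 20155)*(477 + 40420) = -2690*40897 = -110012930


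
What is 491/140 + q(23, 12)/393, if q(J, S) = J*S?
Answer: 77201/18340 ≈ 4.2094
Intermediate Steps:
491/140 + q(23, 12)/393 = 491/140 + (23*12)/393 = 491*(1/140) + 276*(1/393) = 491/140 + 92/131 = 77201/18340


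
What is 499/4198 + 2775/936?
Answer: 2019419/654888 ≈ 3.0836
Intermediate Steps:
499/4198 + 2775/936 = 499*(1/4198) + 2775*(1/936) = 499/4198 + 925/312 = 2019419/654888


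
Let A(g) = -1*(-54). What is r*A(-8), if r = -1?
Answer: -54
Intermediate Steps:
A(g) = 54
r*A(-8) = -1*54 = -54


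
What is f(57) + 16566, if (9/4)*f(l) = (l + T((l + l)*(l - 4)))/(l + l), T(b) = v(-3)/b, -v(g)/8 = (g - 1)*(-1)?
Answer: 25673883880/1549773 ≈ 16566.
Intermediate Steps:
v(g) = -8 + 8*g (v(g) = -8*(g - 1)*(-1) = -8*(-1 + g)*(-1) = -8*(1 - g) = -8 + 8*g)
T(b) = -32/b (T(b) = (-8 + 8*(-3))/b = (-8 - 24)/b = -32/b)
f(l) = 2*(l - 16/(l*(-4 + l)))/(9*l) (f(l) = 4*((l - 32*1/((l - 4)*(l + l)))/(l + l))/9 = 4*((l - 32*1/(2*l*(-4 + l)))/((2*l)))/9 = 4*((l - 32*1/(2*l*(-4 + l)))*(1/(2*l)))/9 = 4*((l - 16/(l*(-4 + l)))*(1/(2*l)))/9 = 4*((l - 16/(l*(-4 + l)))/(2*l))/9 = 2*(l - 16/(l*(-4 + l)))/(9*l))
f(57) + 16566 = (2/9)*(-16 + 57²*(-4 + 57))/(57²*(-4 + 57)) + 16566 = (2/9)*(1/3249)*(-16 + 3249*53)/53 + 16566 = (2/9)*(1/3249)*(1/53)*(-16 + 172197) + 16566 = (2/9)*(1/3249)*(1/53)*172181 + 16566 = 344362/1549773 + 16566 = 25673883880/1549773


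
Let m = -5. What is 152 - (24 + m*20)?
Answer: 228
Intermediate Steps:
152 - (24 + m*20) = 152 - (24 - 5*20) = 152 - (24 - 100) = 152 - 1*(-76) = 152 + 76 = 228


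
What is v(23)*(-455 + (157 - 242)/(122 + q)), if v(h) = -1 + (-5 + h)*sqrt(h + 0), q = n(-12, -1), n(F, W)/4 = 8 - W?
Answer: 71975/158 - 647775*sqrt(23)/79 ≈ -38869.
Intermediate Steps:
n(F, W) = 32 - 4*W (n(F, W) = 4*(8 - W) = 32 - 4*W)
q = 36 (q = 32 - 4*(-1) = 32 + 4 = 36)
v(h) = -1 + sqrt(h)*(-5 + h) (v(h) = -1 + (-5 + h)*sqrt(h) = -1 + sqrt(h)*(-5 + h))
v(23)*(-455 + (157 - 242)/(122 + q)) = (-1 + 23**(3/2) - 5*sqrt(23))*(-455 + (157 - 242)/(122 + 36)) = (-1 + 23*sqrt(23) - 5*sqrt(23))*(-455 - 85/158) = (-1 + 18*sqrt(23))*(-455 - 85*1/158) = (-1 + 18*sqrt(23))*(-455 - 85/158) = (-1 + 18*sqrt(23))*(-71975/158) = 71975/158 - 647775*sqrt(23)/79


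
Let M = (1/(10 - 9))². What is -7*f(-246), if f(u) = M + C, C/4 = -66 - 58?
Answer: 3465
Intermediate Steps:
M = 1 (M = (1/1)² = 1² = 1)
C = -496 (C = 4*(-66 - 58) = 4*(-124) = -496)
f(u) = -495 (f(u) = 1 - 496 = -495)
-7*f(-246) = -7*(-495) = 3465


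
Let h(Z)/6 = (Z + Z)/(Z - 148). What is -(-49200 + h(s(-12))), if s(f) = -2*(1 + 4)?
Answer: 3886740/79 ≈ 49199.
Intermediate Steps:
s(f) = -10 (s(f) = -2*5 = -10)
h(Z) = 12*Z/(-148 + Z) (h(Z) = 6*((Z + Z)/(Z - 148)) = 6*((2*Z)/(-148 + Z)) = 6*(2*Z/(-148 + Z)) = 12*Z/(-148 + Z))
-(-49200 + h(s(-12))) = -(-49200 + 12*(-10)/(-148 - 10)) = -(-49200 + 12*(-10)/(-158)) = -(-49200 + 12*(-10)*(-1/158)) = -(-49200 + 60/79) = -1*(-3886740/79) = 3886740/79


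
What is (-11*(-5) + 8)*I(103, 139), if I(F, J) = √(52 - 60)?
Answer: 126*I*√2 ≈ 178.19*I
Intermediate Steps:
I(F, J) = 2*I*√2 (I(F, J) = √(-8) = 2*I*√2)
(-11*(-5) + 8)*I(103, 139) = (-11*(-5) + 8)*(2*I*√2) = (55 + 8)*(2*I*√2) = 63*(2*I*√2) = 126*I*√2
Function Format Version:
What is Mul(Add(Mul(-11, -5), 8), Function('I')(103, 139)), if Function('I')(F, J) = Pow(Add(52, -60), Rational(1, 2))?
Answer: Mul(126, I, Pow(2, Rational(1, 2))) ≈ Mul(178.19, I)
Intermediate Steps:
Function('I')(F, J) = Mul(2, I, Pow(2, Rational(1, 2))) (Function('I')(F, J) = Pow(-8, Rational(1, 2)) = Mul(2, I, Pow(2, Rational(1, 2))))
Mul(Add(Mul(-11, -5), 8), Function('I')(103, 139)) = Mul(Add(Mul(-11, -5), 8), Mul(2, I, Pow(2, Rational(1, 2)))) = Mul(Add(55, 8), Mul(2, I, Pow(2, Rational(1, 2)))) = Mul(63, Mul(2, I, Pow(2, Rational(1, 2)))) = Mul(126, I, Pow(2, Rational(1, 2)))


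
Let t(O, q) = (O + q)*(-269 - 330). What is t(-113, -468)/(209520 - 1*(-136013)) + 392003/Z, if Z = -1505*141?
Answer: -61598600704/73323830265 ≈ -0.84009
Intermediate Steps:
t(O, q) = -599*O - 599*q (t(O, q) = (O + q)*(-599) = -599*O - 599*q)
Z = -212205
t(-113, -468)/(209520 - 1*(-136013)) + 392003/Z = (-599*(-113) - 599*(-468))/(209520 - 1*(-136013)) + 392003/(-212205) = (67687 + 280332)/(209520 + 136013) + 392003*(-1/212205) = 348019/345533 - 392003/212205 = -61598600704/73323830265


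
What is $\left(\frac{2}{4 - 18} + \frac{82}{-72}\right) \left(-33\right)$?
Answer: $\frac{3553}{84} \approx 42.298$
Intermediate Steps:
$\left(\frac{2}{4 - 18} + \frac{82}{-72}\right) \left(-33\right) = \left(\frac{2}{4 - 18} + 82 \left(- \frac{1}{72}\right)\right) \left(-33\right) = \left(\frac{2}{-14} - \frac{41}{36}\right) \left(-33\right) = \left(2 \left(- \frac{1}{14}\right) - \frac{41}{36}\right) \left(-33\right) = \left(- \frac{1}{7} - \frac{41}{36}\right) \left(-33\right) = \left(- \frac{323}{252}\right) \left(-33\right) = \frac{3553}{84}$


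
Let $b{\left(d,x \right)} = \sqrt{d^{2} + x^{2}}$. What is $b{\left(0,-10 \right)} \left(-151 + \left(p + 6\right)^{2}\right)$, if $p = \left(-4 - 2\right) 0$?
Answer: $-1150$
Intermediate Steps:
$p = 0$ ($p = \left(-6\right) 0 = 0$)
$b{\left(0,-10 \right)} \left(-151 + \left(p + 6\right)^{2}\right) = \sqrt{0^{2} + \left(-10\right)^{2}} \left(-151 + \left(0 + 6\right)^{2}\right) = \sqrt{0 + 100} \left(-151 + 6^{2}\right) = \sqrt{100} \left(-151 + 36\right) = 10 \left(-115\right) = -1150$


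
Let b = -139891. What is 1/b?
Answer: -1/139891 ≈ -7.1484e-6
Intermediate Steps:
1/b = 1/(-139891) = -1/139891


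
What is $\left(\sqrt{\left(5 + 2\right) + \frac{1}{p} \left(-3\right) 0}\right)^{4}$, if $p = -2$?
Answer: $49$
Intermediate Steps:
$\left(\sqrt{\left(5 + 2\right) + \frac{1}{p} \left(-3\right) 0}\right)^{4} = \left(\sqrt{\left(5 + 2\right) + \frac{1}{-2} \left(-3\right) 0}\right)^{4} = \left(\sqrt{7 + \left(- \frac{1}{2}\right) \left(-3\right) 0}\right)^{4} = \left(\sqrt{7 + \frac{3}{2} \cdot 0}\right)^{4} = \left(\sqrt{7 + 0}\right)^{4} = \left(\sqrt{7}\right)^{4} = 49$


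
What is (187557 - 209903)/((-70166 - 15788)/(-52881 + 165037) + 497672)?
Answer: -113919908/2537127949 ≈ -0.044901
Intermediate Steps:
(187557 - 209903)/((-70166 - 15788)/(-52881 + 165037) + 497672) = -22346/(-85954/112156 + 497672) = -22346/(-85954*1/112156 + 497672) = -22346/(-3907/5098 + 497672) = -22346/2537127949/5098 = -22346*5098/2537127949 = -113919908/2537127949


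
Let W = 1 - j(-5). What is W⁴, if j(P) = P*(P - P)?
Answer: 1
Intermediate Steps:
j(P) = 0 (j(P) = P*0 = 0)
W = 1 (W = 1 - 1*0 = 1 + 0 = 1)
W⁴ = 1⁴ = 1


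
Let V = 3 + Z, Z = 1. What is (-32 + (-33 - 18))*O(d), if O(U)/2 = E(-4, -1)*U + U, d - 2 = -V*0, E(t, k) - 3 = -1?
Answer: -996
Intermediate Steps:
V = 4 (V = 3 + 1 = 4)
E(t, k) = 2 (E(t, k) = 3 - 1 = 2)
d = 2 (d = 2 - 1*4*0 = 2 - 4*0 = 2 + 0 = 2)
O(U) = 6*U (O(U) = 2*(2*U + U) = 2*(3*U) = 6*U)
(-32 + (-33 - 18))*O(d) = (-32 + (-33 - 18))*(6*2) = (-32 - 51)*12 = -83*12 = -996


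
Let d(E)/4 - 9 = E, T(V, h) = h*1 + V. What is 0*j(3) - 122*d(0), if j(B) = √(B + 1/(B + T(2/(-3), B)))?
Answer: -4392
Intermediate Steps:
T(V, h) = V + h (T(V, h) = h + V = V + h)
j(B) = √(B + 1/(-⅔ + 2*B)) (j(B) = √(B + 1/(B + (2/(-3) + B))) = √(B + 1/(B + (2*(-⅓) + B))) = √(B + 1/(B + (-⅔ + B))) = √(B + 1/(-⅔ + 2*B)))
d(E) = 36 + 4*E
0*j(3) - 122*d(0) = 0*(√2*√(2*3 + 3/(-1 + 3*3))/2) - 122*(36 + 4*0) = 0*(√2*√(6 + 3/(-1 + 9))/2) - 122*(36 + 0) = 0*(√2*√(6 + 3/8)/2) - 122*36 = 0*(√2*√(6 + 3*(⅛))/2) - 4392 = 0*(√2*√(6 + 3/8)/2) - 4392 = 0*(√2*√(51/8)/2) - 4392 = 0*(√2*(√102/4)/2) - 4392 = 0*(√51/4) - 4392 = 0 - 4392 = -4392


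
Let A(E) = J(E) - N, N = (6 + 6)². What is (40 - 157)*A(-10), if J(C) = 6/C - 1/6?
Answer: 169377/10 ≈ 16938.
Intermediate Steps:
J(C) = -⅙ + 6/C (J(C) = 6/C - 1*⅙ = 6/C - ⅙ = -⅙ + 6/C)
N = 144 (N = 12² = 144)
A(E) = -144 + (36 - E)/(6*E) (A(E) = (36 - E)/(6*E) - 1*144 = (36 - E)/(6*E) - 144 = -144 + (36 - E)/(6*E))
(40 - 157)*A(-10) = (40 - 157)*(-865/6 + 6/(-10)) = -117*(-865/6 + 6*(-⅒)) = -117*(-865/6 - ⅗) = -117*(-4343/30) = 169377/10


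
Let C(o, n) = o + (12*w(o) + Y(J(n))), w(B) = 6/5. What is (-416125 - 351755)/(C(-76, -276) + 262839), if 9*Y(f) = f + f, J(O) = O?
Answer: -11518200/3940741 ≈ -2.9229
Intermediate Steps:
w(B) = 6/5 (w(B) = 6*(⅕) = 6/5)
Y(f) = 2*f/9 (Y(f) = (f + f)/9 = (2*f)/9 = 2*f/9)
C(o, n) = 72/5 + o + 2*n/9 (C(o, n) = o + (12*(6/5) + 2*n/9) = o + (72/5 + 2*n/9) = 72/5 + o + 2*n/9)
(-416125 - 351755)/(C(-76, -276) + 262839) = (-416125 - 351755)/((72/5 - 76 + (2/9)*(-276)) + 262839) = -767880/((72/5 - 76 - 184/3) + 262839) = -767880/(-1844/15 + 262839) = -767880/3940741/15 = -767880*15/3940741 = -11518200/3940741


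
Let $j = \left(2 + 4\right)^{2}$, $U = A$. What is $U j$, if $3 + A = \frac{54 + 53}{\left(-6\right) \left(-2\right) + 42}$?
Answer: $- \frac{110}{3} \approx -36.667$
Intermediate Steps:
$A = - \frac{55}{54}$ ($A = -3 + \frac{54 + 53}{\left(-6\right) \left(-2\right) + 42} = -3 + \frac{107}{12 + 42} = -3 + \frac{107}{54} = - \frac{55}{54} \approx -1.0185$)
$U = - \frac{55}{54} \approx -1.0185$
$j = 36$ ($j = 6^{2} = 36$)
$U j = \left(- \frac{55}{54}\right) 36 = - \frac{110}{3}$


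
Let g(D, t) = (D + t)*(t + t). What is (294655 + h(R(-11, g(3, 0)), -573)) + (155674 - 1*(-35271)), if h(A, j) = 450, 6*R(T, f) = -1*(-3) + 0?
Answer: 486050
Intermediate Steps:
g(D, t) = 2*t*(D + t) (g(D, t) = (D + t)*(2*t) = 2*t*(D + t))
R(T, f) = ½ (R(T, f) = (-1*(-3) + 0)/6 = (3 + 0)/6 = (⅙)*3 = ½)
(294655 + h(R(-11, g(3, 0)), -573)) + (155674 - 1*(-35271)) = (294655 + 450) + (155674 - 1*(-35271)) = 295105 + (155674 + 35271) = 295105 + 190945 = 486050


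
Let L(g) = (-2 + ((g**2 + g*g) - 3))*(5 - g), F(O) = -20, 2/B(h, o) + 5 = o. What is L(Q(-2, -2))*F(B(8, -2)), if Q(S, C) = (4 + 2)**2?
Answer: 1603940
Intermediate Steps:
Q(S, C) = 36 (Q(S, C) = 6**2 = 36)
B(h, o) = 2/(-5 + o)
L(g) = (-5 + 2*g**2)*(5 - g) (L(g) = (-2 + ((g**2 + g**2) - 3))*(5 - g) = (-2 + (2*g**2 - 3))*(5 - g) = (-2 + (-3 + 2*g**2))*(5 - g) = (-5 + 2*g**2)*(5 - g))
L(Q(-2, -2))*F(B(8, -2)) = (-25 - 2*36**3 + 5*36 + 10*36**2)*(-20) = (-25 - 2*46656 + 180 + 10*1296)*(-20) = (-25 - 93312 + 180 + 12960)*(-20) = -80197*(-20) = 1603940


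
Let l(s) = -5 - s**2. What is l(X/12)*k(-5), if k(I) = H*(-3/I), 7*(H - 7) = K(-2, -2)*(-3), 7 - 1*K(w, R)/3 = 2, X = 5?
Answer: -149/84 ≈ -1.7738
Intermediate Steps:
K(w, R) = 15 (K(w, R) = 21 - 3*2 = 21 - 6 = 15)
H = 4/7 (H = 7 + (15*(-3))/7 = 7 + (1/7)*(-45) = 7 - 45/7 = 4/7 ≈ 0.57143)
k(I) = -12/(7*I) (k(I) = 4*(-3/I)/7 = -12/(7*I))
l(X/12)*k(-5) = (-5 - (5/12)**2)*(-12/7/(-5)) = (-5 - (5*(1/12))**2)*(-12/7*(-1/5)) = (-5 - (5/12)**2)*(12/35) = (-5 - 1*25/144)*(12/35) = (-5 - 25/144)*(12/35) = -745/144*12/35 = -149/84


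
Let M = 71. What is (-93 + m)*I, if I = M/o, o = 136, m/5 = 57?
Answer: 1704/17 ≈ 100.24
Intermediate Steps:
m = 285 (m = 5*57 = 285)
I = 71/136 ≈ 0.52206
(-93 + m)*I = (-93 + 285)*(71/136) = 192*(71/136) = 1704/17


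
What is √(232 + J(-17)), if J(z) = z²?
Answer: √521 ≈ 22.825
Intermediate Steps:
√(232 + J(-17)) = √(232 + (-17)²) = √(232 + 289) = √521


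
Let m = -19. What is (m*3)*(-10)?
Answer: 570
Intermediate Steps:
(m*3)*(-10) = -19*3*(-10) = -57*(-10) = 570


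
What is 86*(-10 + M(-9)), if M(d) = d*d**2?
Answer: -63554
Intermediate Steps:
M(d) = d**3
86*(-10 + M(-9)) = 86*(-10 + (-9)**3) = 86*(-10 - 729) = 86*(-739) = -63554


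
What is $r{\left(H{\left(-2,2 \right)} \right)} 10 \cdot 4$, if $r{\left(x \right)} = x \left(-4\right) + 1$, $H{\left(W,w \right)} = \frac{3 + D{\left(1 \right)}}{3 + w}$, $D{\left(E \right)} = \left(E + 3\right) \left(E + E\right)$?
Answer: $-312$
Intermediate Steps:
$D{\left(E \right)} = 2 E \left(3 + E\right)$ ($D{\left(E \right)} = \left(3 + E\right) 2 E = 2 E \left(3 + E\right)$)
$H{\left(W,w \right)} = \frac{11}{3 + w}$ ($H{\left(W,w \right)} = \frac{3 + 2 \cdot 1 \left(3 + 1\right)}{3 + w} = \frac{3 + 2 \cdot 1 \cdot 4}{3 + w} = \frac{3 + 8}{3 + w} = \frac{11}{3 + w}$)
$r{\left(x \right)} = 1 - 4 x$ ($r{\left(x \right)} = - 4 x + 1 = 1 - 4 x$)
$r{\left(H{\left(-2,2 \right)} \right)} 10 \cdot 4 = \left(1 - 4 \frac{11}{3 + 2}\right) 10 \cdot 4 = \left(1 - 4 \cdot \frac{11}{5}\right) 10 \cdot 4 = \left(1 - 4 \cdot 11 \cdot \frac{1}{5}\right) 10 \cdot 4 = \left(1 - \frac{44}{5}\right) 10 \cdot 4 = \left(- \frac{39}{5}\right) 10 \cdot 4 = \left(-78\right) 4 = -312$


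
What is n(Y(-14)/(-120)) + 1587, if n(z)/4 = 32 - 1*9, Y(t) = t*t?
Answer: 1679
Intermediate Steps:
Y(t) = t²
n(z) = 92 (n(z) = 4*(32 - 1*9) = 4*(32 - 9) = 4*23 = 92)
n(Y(-14)/(-120)) + 1587 = 92 + 1587 = 1679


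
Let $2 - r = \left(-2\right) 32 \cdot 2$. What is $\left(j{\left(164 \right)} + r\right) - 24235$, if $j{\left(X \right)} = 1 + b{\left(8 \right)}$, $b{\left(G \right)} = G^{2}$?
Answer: $-24040$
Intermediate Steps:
$r = 130$ ($r = 2 - \left(-2\right) 32 \cdot 2 = 2 - \left(-64\right) 2 = 2 - -128 = 2 + 128 = 130$)
$j{\left(X \right)} = 65$ ($j{\left(X \right)} = 1 + 8^{2} = 1 + 64 = 65$)
$\left(j{\left(164 \right)} + r\right) - 24235 = \left(65 + 130\right) - 24235 = 195 - 24235 = -24040$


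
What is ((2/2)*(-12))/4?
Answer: -3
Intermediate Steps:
((2/2)*(-12))/4 = ((2*(½))*(-12))/4 = (1*(-12))/4 = (¼)*(-12) = -3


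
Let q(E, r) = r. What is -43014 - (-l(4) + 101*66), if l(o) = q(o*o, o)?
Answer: -49676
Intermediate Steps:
l(o) = o
-43014 - (-l(4) + 101*66) = -43014 - (-1*4 + 101*66) = -43014 - (-4 + 6666) = -43014 - 1*6662 = -43014 - 6662 = -49676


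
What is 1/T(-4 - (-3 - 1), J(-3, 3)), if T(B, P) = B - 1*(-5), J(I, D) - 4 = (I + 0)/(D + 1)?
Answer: ⅕ ≈ 0.20000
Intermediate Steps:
J(I, D) = 4 + I/(1 + D) (J(I, D) = 4 + (I + 0)/(D + 1) = 4 + I/(1 + D))
T(B, P) = 5 + B (T(B, P) = B + 5 = 5 + B)
1/T(-4 - (-3 - 1), J(-3, 3)) = 1/(5 + (-4 - (-3 - 1))) = 1/(5 + (-4 - 1*(-4))) = 1/(5 + (-4 + 4)) = 1/(5 + 0) = 1/5 = ⅕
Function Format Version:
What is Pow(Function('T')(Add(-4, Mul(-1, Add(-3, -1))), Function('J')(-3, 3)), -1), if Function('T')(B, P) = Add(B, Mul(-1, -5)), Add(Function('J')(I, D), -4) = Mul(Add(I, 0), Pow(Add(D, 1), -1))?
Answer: Rational(1, 5) ≈ 0.20000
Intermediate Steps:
Function('J')(I, D) = Add(4, Mul(I, Pow(Add(1, D), -1))) (Function('J')(I, D) = Add(4, Mul(Add(I, 0), Pow(Add(D, 1), -1))) = Add(4, Mul(I, Pow(Add(1, D), -1))))
Function('T')(B, P) = Add(5, B) (Function('T')(B, P) = Add(B, 5) = Add(5, B))
Pow(Function('T')(Add(-4, Mul(-1, Add(-3, -1))), Function('J')(-3, 3)), -1) = Pow(Add(5, Add(-4, Mul(-1, Add(-3, -1)))), -1) = Pow(Add(5, Add(-4, Mul(-1, -4))), -1) = Pow(Add(5, Add(-4, 4)), -1) = Pow(Add(5, 0), -1) = Pow(5, -1) = Rational(1, 5)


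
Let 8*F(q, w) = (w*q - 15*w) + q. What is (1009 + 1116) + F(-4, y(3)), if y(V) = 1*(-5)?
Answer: 17091/8 ≈ 2136.4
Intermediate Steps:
y(V) = -5
F(q, w) = -15*w/8 + q/8 + q*w/8 (F(q, w) = ((w*q - 15*w) + q)/8 = ((q*w - 15*w) + q)/8 = ((-15*w + q*w) + q)/8 = (q - 15*w + q*w)/8 = -15*w/8 + q/8 + q*w/8)
(1009 + 1116) + F(-4, y(3)) = (1009 + 1116) + (-15/8*(-5) + (1/8)*(-4) + (1/8)*(-4)*(-5)) = 2125 + (75/8 - 1/2 + 5/2) = 2125 + 91/8 = 17091/8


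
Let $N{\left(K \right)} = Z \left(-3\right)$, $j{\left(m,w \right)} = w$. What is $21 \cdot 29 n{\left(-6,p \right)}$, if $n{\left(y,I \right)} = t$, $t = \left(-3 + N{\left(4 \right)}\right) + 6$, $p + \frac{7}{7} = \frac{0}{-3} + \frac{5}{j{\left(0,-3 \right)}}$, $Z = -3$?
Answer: $7308$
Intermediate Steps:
$p = - \frac{8}{3}$ ($p = -1 + \left(\frac{0}{-3} + \frac{5}{-3}\right) = -1 + \left(0 \left(- \frac{1}{3}\right) + 5 \left(- \frac{1}{3}\right)\right) = -1 + \left(0 - \frac{5}{3}\right) = -1 - \frac{5}{3} = - \frac{8}{3} \approx -2.6667$)
$N{\left(K \right)} = 9$ ($N{\left(K \right)} = \left(-3\right) \left(-3\right) = 9$)
$t = 12$ ($t = \left(-3 + 9\right) + 6 = 6 + 6 = 12$)
$n{\left(y,I \right)} = 12$
$21 \cdot 29 n{\left(-6,p \right)} = 21 \cdot 29 \cdot 12 = 609 \cdot 12 = 7308$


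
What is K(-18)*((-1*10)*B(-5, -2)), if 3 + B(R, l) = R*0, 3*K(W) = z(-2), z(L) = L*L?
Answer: 40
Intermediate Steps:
z(L) = L²
K(W) = 4/3 (K(W) = (⅓)*(-2)² = (⅓)*4 = 4/3)
B(R, l) = -3 (B(R, l) = -3 + R*0 = -3 + 0 = -3)
K(-18)*((-1*10)*B(-5, -2)) = 4*(-1*10*(-3))/3 = 4*(-10*(-3))/3 = (4/3)*30 = 40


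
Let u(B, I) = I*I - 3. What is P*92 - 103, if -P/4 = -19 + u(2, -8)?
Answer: -15559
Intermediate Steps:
u(B, I) = -3 + I² (u(B, I) = I² - 3 = -3 + I²)
P = -168 (P = -4*(-19 + (-3 + (-8)²)) = -4*(-19 + (-3 + 64)) = -4*(-19 + 61) = -4*42 = -168)
P*92 - 103 = -168*92 - 103 = -15456 - 103 = -15559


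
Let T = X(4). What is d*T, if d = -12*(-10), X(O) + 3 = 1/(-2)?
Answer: -420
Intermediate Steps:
X(O) = -7/2 (X(O) = -3 + 1/(-2) = -3 - ½ = -7/2)
d = 120
T = -7/2 ≈ -3.5000
d*T = 120*(-7/2) = -420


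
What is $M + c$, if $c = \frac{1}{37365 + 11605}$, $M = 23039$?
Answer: $\frac{1128219831}{48970} \approx 23039.0$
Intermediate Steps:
$c = \frac{1}{48970} \approx 2.0421 \cdot 10^{-5}$
$M + c = 23039 + \frac{1}{48970} = \frac{1128219831}{48970}$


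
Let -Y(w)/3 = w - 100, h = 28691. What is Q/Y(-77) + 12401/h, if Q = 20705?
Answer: 600632086/15234921 ≈ 39.425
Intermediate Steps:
Y(w) = 300 - 3*w (Y(w) = -3*(w - 100) = -3*(-100 + w) = 300 - 3*w)
Q/Y(-77) + 12401/h = 20705/(300 - 3*(-77)) + 12401/28691 = 20705/(300 + 231) + 12401*(1/28691) = 20705/531 + 12401/28691 = 600632086/15234921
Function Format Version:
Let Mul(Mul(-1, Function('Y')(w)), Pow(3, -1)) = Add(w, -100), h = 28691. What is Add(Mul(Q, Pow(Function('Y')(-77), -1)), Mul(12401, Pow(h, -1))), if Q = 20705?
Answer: Rational(600632086, 15234921) ≈ 39.425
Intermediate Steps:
Function('Y')(w) = Add(300, Mul(-3, w)) (Function('Y')(w) = Mul(-3, Add(w, -100)) = Mul(-3, Add(-100, w)) = Add(300, Mul(-3, w)))
Add(Mul(Q, Pow(Function('Y')(-77), -1)), Mul(12401, Pow(h, -1))) = Add(Mul(20705, Pow(Add(300, Mul(-3, -77)), -1)), Mul(12401, Pow(28691, -1))) = Add(Mul(20705, Pow(Add(300, 231), -1)), Mul(12401, Rational(1, 28691))) = Add(Mul(20705, Pow(531, -1)), Rational(12401, 28691)) = Add(Mul(20705, Rational(1, 531)), Rational(12401, 28691)) = Add(Rational(20705, 531), Rational(12401, 28691)) = Rational(600632086, 15234921)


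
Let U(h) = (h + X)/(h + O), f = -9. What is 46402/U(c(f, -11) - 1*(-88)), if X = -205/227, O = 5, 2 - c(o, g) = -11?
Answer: 558262462/11361 ≈ 49139.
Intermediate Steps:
c(o, g) = 13 (c(o, g) = 2 - 1*(-11) = 2 + 11 = 13)
X = -205/227 (X = -205*1/227 = -205/227 ≈ -0.90308)
U(h) = (-205/227 + h)/(5 + h) (U(h) = (h - 205/227)/(h + 5) = (-205/227 + h)/(5 + h))
46402/U(c(f, -11) - 1*(-88)) = 46402/(((-205/227 + (13 - 1*(-88)))/(5 + (13 - 1*(-88))))) = 46402/(((-205/227 + (13 + 88))/(5 + (13 + 88)))) = 46402/(((-205/227 + 101)/(5 + 101))) = 46402/(((22722/227)/106)) = 46402/(((1/106)*(22722/227))) = 46402/(11361/12031) = 46402*(12031/11361) = 558262462/11361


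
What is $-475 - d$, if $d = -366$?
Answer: $-109$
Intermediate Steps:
$-475 - d = -475 - -366 = -475 + 366 = -109$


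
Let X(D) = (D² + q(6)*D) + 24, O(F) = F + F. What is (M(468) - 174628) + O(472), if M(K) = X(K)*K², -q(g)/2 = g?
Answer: 46746556684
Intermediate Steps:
O(F) = 2*F
q(g) = -2*g
X(D) = 24 + D² - 12*D (X(D) = (D² + (-2*6)*D) + 24 = (D² - 12*D) + 24 = 24 + D² - 12*D)
M(K) = K²*(24 + K² - 12*K) (M(K) = (24 + K² - 12*K)*K² = K²*(24 + K² - 12*K))
(M(468) - 174628) + O(472) = (468²*(24 + 468² - 12*468) - 174628) + 2*472 = (219024*(24 + 219024 - 5616) - 174628) + 944 = (219024*213432 - 174628) + 944 = (46746730368 - 174628) + 944 = 46746555740 + 944 = 46746556684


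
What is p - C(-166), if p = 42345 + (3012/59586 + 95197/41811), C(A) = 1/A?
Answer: 2918889760002925/68927356806 ≈ 42347.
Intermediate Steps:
p = 17583670751674/415225041 (p = 42345 + (3012*(1/59586) + 95197*(1/41811)) = 42345 + (502/9931 + 95197/41811) = 42345 + 966390529/415225041 = 17583670751674/415225041 ≈ 42347.)
p - C(-166) = 17583670751674/415225041 - 1/(-166) = 17583670751674/415225041 - 1*(-1/166) = 17583670751674/415225041 + 1/166 = 2918889760002925/68927356806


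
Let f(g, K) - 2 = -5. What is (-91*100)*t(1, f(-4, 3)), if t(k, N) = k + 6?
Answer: -63700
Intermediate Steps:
f(g, K) = -3 (f(g, K) = 2 - 5 = -3)
t(k, N) = 6 + k
(-91*100)*t(1, f(-4, 3)) = (-91*100)*(6 + 1) = -9100*7 = -63700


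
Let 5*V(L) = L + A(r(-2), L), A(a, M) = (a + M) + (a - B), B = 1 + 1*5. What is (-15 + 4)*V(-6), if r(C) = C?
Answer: 242/5 ≈ 48.400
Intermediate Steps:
B = 6 (B = 1 + 5 = 6)
A(a, M) = -6 + M + 2*a (A(a, M) = (a + M) + (a - 1*6) = (M + a) + (a - 6) = (M + a) + (-6 + a) = -6 + M + 2*a)
V(L) = -2 + 2*L/5 (V(L) = (L + (-6 + L + 2*(-2)))/5 = (L + (-6 + L - 4))/5 = (L + (-10 + L))/5 = (-10 + 2*L)/5 = -2 + 2*L/5)
(-15 + 4)*V(-6) = (-15 + 4)*(-2 + (⅖)*(-6)) = -11*(-2 - 12/5) = -11*(-22/5) = 242/5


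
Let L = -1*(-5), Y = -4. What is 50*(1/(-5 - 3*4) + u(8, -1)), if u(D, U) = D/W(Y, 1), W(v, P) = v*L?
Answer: -390/17 ≈ -22.941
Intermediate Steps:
L = 5
W(v, P) = 5*v (W(v, P) = v*5 = 5*v)
u(D, U) = -D/20 (u(D, U) = D/((5*(-4))) = D/(-20) = D*(-1/20) = -D/20)
50*(1/(-5 - 3*4) + u(8, -1)) = 50*(1/(-5 - 3*4) - 1/20*8) = 50*(1/(-5 - 12) - ⅖) = 50*(1/(-17) - ⅖) = 50*(-1/17 - ⅖) = 50*(-39/85) = -390/17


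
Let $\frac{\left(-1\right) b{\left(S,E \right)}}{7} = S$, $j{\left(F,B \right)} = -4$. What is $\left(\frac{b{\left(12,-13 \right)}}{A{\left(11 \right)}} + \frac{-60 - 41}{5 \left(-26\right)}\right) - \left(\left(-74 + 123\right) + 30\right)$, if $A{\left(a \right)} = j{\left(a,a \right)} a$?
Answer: $- \frac{109129}{1430} \approx -76.314$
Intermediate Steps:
$A{\left(a \right)} = - 4 a$
$b{\left(S,E \right)} = - 7 S$
$\left(\frac{b{\left(12,-13 \right)}}{A{\left(11 \right)}} + \frac{-60 - 41}{5 \left(-26\right)}\right) - \left(\left(-74 + 123\right) + 30\right) = \left(\frac{\left(-7\right) 12}{\left(-4\right) 11} + \frac{-60 - 41}{5 \left(-26\right)}\right) - \left(\left(-74 + 123\right) + 30\right) = \left(- \frac{84}{-44} + \frac{-60 - 41}{-130}\right) - \left(49 + 30\right) = \left(\left(-84\right) \left(- \frac{1}{44}\right) - - \frac{101}{130}\right) - 79 = \left(\frac{21}{11} + \frac{101}{130}\right) - 79 = \frac{3841}{1430} - 79 = - \frac{109129}{1430}$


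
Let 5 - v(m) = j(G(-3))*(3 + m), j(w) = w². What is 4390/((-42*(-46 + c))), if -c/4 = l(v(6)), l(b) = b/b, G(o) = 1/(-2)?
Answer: 439/210 ≈ 2.0905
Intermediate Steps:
G(o) = -½
v(m) = 17/4 - m/4 (v(m) = 5 - (-½)²*(3 + m) = 5 - (3 + m)/4 = 5 - (¾ + m/4) = 5 + (-¾ - m/4) = 17/4 - m/4)
l(b) = 1
c = -4 (c = -4*1 = -4)
4390/((-42*(-46 + c))) = 4390/((-42*(-46 - 4))) = 4390/((-42*(-50))) = 4390/2100 = 4390*(1/2100) = 439/210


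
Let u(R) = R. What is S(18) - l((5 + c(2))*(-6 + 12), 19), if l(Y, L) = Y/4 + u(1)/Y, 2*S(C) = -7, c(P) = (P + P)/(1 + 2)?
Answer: -495/38 ≈ -13.026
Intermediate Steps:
c(P) = 2*P/3 (c(P) = (2*P)/3 = (2*P)*(⅓) = 2*P/3)
S(C) = -7/2 (S(C) = (½)*(-7) = -7/2)
l(Y, L) = 1/Y + Y/4 (l(Y, L) = Y/4 + 1/Y = 1/Y + Y/4)
S(18) - l((5 + c(2))*(-6 + 12), 19) = -7/2 - (1/((5 + (⅔)*2)*(-6 + 12)) + ((5 + (⅔)*2)*(-6 + 12))/4) = -7/2 - (1/((5 + 4/3)*6) + ((5 + 4/3)*6)/4) = -7/2 - (1/((19/3)*6) + ((19/3)*6)/4) = -7/2 - (1/38 + (¼)*38) = -7/2 - (1/38 + 19/2) = -7/2 - 1*181/19 = -7/2 - 181/19 = -495/38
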